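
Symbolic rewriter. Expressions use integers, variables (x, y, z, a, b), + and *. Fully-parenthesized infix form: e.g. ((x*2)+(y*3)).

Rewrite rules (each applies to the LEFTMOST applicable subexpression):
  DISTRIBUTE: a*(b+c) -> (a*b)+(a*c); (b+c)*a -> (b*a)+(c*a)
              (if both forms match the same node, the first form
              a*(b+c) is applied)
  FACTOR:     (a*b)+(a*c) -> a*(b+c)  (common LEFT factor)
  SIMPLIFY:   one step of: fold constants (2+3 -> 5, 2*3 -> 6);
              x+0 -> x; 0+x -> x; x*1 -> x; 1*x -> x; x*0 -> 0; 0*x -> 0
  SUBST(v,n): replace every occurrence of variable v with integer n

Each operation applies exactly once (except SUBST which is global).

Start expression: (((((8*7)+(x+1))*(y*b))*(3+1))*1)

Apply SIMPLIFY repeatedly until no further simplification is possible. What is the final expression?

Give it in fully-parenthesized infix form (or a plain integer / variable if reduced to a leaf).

Start: (((((8*7)+(x+1))*(y*b))*(3+1))*1)
Step 1: at root: (((((8*7)+(x+1))*(y*b))*(3+1))*1) -> ((((8*7)+(x+1))*(y*b))*(3+1)); overall: (((((8*7)+(x+1))*(y*b))*(3+1))*1) -> ((((8*7)+(x+1))*(y*b))*(3+1))
Step 2: at LLL: (8*7) -> 56; overall: ((((8*7)+(x+1))*(y*b))*(3+1)) -> (((56+(x+1))*(y*b))*(3+1))
Step 3: at R: (3+1) -> 4; overall: (((56+(x+1))*(y*b))*(3+1)) -> (((56+(x+1))*(y*b))*4)
Fixed point: (((56+(x+1))*(y*b))*4)

Answer: (((56+(x+1))*(y*b))*4)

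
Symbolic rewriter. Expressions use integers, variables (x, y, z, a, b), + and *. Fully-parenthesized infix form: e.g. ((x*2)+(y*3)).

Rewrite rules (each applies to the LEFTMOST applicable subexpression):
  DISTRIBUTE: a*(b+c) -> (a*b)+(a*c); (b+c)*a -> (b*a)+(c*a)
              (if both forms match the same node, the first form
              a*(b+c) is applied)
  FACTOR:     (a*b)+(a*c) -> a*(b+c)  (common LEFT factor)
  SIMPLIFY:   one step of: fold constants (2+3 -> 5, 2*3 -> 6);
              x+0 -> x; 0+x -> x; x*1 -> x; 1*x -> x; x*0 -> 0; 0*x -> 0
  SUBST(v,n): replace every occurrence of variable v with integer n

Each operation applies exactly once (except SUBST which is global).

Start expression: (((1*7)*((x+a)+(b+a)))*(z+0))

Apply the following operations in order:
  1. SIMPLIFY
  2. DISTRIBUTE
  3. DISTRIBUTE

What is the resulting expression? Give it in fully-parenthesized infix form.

Answer: ((((7*(x+a))+(7*(b+a)))*z)+((7*((x+a)+(b+a)))*0))

Derivation:
Start: (((1*7)*((x+a)+(b+a)))*(z+0))
Apply SIMPLIFY at LL (target: (1*7)): (((1*7)*((x+a)+(b+a)))*(z+0)) -> ((7*((x+a)+(b+a)))*(z+0))
Apply DISTRIBUTE at root (target: ((7*((x+a)+(b+a)))*(z+0))): ((7*((x+a)+(b+a)))*(z+0)) -> (((7*((x+a)+(b+a)))*z)+((7*((x+a)+(b+a)))*0))
Apply DISTRIBUTE at LL (target: (7*((x+a)+(b+a)))): (((7*((x+a)+(b+a)))*z)+((7*((x+a)+(b+a)))*0)) -> ((((7*(x+a))+(7*(b+a)))*z)+((7*((x+a)+(b+a)))*0))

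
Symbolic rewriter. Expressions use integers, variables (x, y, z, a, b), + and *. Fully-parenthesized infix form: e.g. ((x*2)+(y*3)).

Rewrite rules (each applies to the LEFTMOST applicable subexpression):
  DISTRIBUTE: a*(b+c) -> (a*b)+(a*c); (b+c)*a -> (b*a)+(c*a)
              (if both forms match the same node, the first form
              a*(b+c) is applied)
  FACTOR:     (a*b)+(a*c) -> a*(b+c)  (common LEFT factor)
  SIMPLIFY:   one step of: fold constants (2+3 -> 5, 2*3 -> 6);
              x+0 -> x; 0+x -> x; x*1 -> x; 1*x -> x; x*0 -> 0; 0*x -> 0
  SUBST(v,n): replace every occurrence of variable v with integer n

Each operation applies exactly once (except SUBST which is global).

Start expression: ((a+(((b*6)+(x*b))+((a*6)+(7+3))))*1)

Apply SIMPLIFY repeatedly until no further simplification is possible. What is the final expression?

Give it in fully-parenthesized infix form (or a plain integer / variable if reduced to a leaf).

Start: ((a+(((b*6)+(x*b))+((a*6)+(7+3))))*1)
Step 1: at root: ((a+(((b*6)+(x*b))+((a*6)+(7+3))))*1) -> (a+(((b*6)+(x*b))+((a*6)+(7+3)))); overall: ((a+(((b*6)+(x*b))+((a*6)+(7+3))))*1) -> (a+(((b*6)+(x*b))+((a*6)+(7+3))))
Step 2: at RRR: (7+3) -> 10; overall: (a+(((b*6)+(x*b))+((a*6)+(7+3)))) -> (a+(((b*6)+(x*b))+((a*6)+10)))
Fixed point: (a+(((b*6)+(x*b))+((a*6)+10)))

Answer: (a+(((b*6)+(x*b))+((a*6)+10)))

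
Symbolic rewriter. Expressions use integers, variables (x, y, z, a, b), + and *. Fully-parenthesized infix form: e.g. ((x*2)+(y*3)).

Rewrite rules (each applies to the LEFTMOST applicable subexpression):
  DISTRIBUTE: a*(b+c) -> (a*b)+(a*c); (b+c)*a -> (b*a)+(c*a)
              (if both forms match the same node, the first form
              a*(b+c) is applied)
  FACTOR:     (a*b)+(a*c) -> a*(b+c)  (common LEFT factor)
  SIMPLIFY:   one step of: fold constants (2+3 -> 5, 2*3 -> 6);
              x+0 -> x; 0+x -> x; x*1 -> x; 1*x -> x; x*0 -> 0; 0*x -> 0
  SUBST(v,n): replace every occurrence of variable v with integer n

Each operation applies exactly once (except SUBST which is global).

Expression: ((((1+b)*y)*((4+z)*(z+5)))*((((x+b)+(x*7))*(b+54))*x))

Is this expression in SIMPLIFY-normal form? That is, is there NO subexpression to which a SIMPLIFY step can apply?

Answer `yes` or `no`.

Answer: yes

Derivation:
Expression: ((((1+b)*y)*((4+z)*(z+5)))*((((x+b)+(x*7))*(b+54))*x))
Scanning for simplifiable subexpressions (pre-order)...
  at root: ((((1+b)*y)*((4+z)*(z+5)))*((((x+b)+(x*7))*(b+54))*x)) (not simplifiable)
  at L: (((1+b)*y)*((4+z)*(z+5))) (not simplifiable)
  at LL: ((1+b)*y) (not simplifiable)
  at LLL: (1+b) (not simplifiable)
  at LR: ((4+z)*(z+5)) (not simplifiable)
  at LRL: (4+z) (not simplifiable)
  at LRR: (z+5) (not simplifiable)
  at R: ((((x+b)+(x*7))*(b+54))*x) (not simplifiable)
  at RL: (((x+b)+(x*7))*(b+54)) (not simplifiable)
  at RLL: ((x+b)+(x*7)) (not simplifiable)
  at RLLL: (x+b) (not simplifiable)
  at RLLR: (x*7) (not simplifiable)
  at RLR: (b+54) (not simplifiable)
Result: no simplifiable subexpression found -> normal form.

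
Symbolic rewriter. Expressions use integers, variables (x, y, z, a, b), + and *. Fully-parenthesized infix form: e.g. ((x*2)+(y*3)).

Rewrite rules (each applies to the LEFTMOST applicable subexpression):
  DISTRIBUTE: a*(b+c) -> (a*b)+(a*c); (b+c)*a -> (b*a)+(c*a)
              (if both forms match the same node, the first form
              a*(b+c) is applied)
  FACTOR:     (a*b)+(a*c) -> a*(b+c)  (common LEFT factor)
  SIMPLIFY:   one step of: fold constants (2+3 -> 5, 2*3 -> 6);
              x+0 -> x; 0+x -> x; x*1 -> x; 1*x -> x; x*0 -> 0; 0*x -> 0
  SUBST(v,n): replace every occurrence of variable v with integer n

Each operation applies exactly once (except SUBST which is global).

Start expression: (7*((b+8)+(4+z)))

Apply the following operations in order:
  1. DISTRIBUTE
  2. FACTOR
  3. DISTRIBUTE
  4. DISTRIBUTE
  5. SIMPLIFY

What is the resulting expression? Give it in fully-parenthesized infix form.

Answer: (((7*b)+56)+(7*(4+z)))

Derivation:
Start: (7*((b+8)+(4+z)))
Apply DISTRIBUTE at root (target: (7*((b+8)+(4+z)))): (7*((b+8)+(4+z))) -> ((7*(b+8))+(7*(4+z)))
Apply FACTOR at root (target: ((7*(b+8))+(7*(4+z)))): ((7*(b+8))+(7*(4+z))) -> (7*((b+8)+(4+z)))
Apply DISTRIBUTE at root (target: (7*((b+8)+(4+z)))): (7*((b+8)+(4+z))) -> ((7*(b+8))+(7*(4+z)))
Apply DISTRIBUTE at L (target: (7*(b+8))): ((7*(b+8))+(7*(4+z))) -> (((7*b)+(7*8))+(7*(4+z)))
Apply SIMPLIFY at LR (target: (7*8)): (((7*b)+(7*8))+(7*(4+z))) -> (((7*b)+56)+(7*(4+z)))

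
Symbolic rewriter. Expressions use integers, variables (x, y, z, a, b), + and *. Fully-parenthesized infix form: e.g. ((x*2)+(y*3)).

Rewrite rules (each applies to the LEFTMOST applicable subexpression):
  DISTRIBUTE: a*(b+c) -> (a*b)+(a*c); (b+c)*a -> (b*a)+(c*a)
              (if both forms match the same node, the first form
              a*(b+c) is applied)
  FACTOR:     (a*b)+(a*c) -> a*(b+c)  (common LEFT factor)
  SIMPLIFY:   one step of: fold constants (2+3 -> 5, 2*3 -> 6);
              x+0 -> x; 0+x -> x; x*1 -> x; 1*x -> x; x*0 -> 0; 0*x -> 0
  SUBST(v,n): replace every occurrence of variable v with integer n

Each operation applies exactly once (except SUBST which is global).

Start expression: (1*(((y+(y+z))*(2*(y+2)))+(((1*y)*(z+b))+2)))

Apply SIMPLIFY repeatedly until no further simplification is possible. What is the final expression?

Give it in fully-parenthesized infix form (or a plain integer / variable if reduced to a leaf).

Start: (1*(((y+(y+z))*(2*(y+2)))+(((1*y)*(z+b))+2)))
Step 1: at root: (1*(((y+(y+z))*(2*(y+2)))+(((1*y)*(z+b))+2))) -> (((y+(y+z))*(2*(y+2)))+(((1*y)*(z+b))+2)); overall: (1*(((y+(y+z))*(2*(y+2)))+(((1*y)*(z+b))+2))) -> (((y+(y+z))*(2*(y+2)))+(((1*y)*(z+b))+2))
Step 2: at RLL: (1*y) -> y; overall: (((y+(y+z))*(2*(y+2)))+(((1*y)*(z+b))+2)) -> (((y+(y+z))*(2*(y+2)))+((y*(z+b))+2))
Fixed point: (((y+(y+z))*(2*(y+2)))+((y*(z+b))+2))

Answer: (((y+(y+z))*(2*(y+2)))+((y*(z+b))+2))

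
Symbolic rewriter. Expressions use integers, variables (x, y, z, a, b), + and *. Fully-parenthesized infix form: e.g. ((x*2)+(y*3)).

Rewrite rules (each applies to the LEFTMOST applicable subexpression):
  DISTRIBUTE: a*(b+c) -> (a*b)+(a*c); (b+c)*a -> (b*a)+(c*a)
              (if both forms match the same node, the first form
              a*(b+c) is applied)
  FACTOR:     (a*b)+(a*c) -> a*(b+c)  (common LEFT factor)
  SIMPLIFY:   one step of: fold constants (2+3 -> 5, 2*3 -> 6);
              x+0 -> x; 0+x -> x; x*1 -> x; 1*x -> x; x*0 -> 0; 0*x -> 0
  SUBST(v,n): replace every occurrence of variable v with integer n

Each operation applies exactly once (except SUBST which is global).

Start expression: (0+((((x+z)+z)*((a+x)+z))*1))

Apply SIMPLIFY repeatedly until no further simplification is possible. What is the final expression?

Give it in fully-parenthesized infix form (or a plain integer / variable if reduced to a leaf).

Answer: (((x+z)+z)*((a+x)+z))

Derivation:
Start: (0+((((x+z)+z)*((a+x)+z))*1))
Step 1: at root: (0+((((x+z)+z)*((a+x)+z))*1)) -> ((((x+z)+z)*((a+x)+z))*1); overall: (0+((((x+z)+z)*((a+x)+z))*1)) -> ((((x+z)+z)*((a+x)+z))*1)
Step 2: at root: ((((x+z)+z)*((a+x)+z))*1) -> (((x+z)+z)*((a+x)+z)); overall: ((((x+z)+z)*((a+x)+z))*1) -> (((x+z)+z)*((a+x)+z))
Fixed point: (((x+z)+z)*((a+x)+z))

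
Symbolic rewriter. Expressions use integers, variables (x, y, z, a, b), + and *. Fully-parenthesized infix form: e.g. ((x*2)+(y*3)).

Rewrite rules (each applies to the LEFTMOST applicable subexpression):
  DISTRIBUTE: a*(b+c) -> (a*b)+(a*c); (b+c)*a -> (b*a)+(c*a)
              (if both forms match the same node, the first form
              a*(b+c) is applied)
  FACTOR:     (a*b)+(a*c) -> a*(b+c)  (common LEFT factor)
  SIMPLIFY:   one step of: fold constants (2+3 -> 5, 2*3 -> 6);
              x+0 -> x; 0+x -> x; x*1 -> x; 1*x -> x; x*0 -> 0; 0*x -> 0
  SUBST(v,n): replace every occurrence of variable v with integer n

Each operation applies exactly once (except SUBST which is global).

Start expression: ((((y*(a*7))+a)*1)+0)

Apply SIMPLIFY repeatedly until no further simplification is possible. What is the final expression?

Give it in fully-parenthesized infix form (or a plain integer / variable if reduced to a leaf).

Answer: ((y*(a*7))+a)

Derivation:
Start: ((((y*(a*7))+a)*1)+0)
Step 1: at root: ((((y*(a*7))+a)*1)+0) -> (((y*(a*7))+a)*1); overall: ((((y*(a*7))+a)*1)+0) -> (((y*(a*7))+a)*1)
Step 2: at root: (((y*(a*7))+a)*1) -> ((y*(a*7))+a); overall: (((y*(a*7))+a)*1) -> ((y*(a*7))+a)
Fixed point: ((y*(a*7))+a)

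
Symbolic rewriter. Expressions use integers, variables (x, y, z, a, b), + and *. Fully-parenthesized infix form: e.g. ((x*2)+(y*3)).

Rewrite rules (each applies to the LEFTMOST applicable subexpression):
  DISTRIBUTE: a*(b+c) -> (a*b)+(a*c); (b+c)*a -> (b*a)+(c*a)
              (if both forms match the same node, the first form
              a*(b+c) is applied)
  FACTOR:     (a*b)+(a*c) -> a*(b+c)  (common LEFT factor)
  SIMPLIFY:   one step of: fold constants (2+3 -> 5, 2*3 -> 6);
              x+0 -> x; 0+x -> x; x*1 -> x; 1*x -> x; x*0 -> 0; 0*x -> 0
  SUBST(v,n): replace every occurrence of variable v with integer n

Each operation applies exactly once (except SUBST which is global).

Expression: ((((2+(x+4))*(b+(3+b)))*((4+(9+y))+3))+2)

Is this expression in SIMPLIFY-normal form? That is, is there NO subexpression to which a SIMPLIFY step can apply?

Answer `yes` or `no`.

Answer: yes

Derivation:
Expression: ((((2+(x+4))*(b+(3+b)))*((4+(9+y))+3))+2)
Scanning for simplifiable subexpressions (pre-order)...
  at root: ((((2+(x+4))*(b+(3+b)))*((4+(9+y))+3))+2) (not simplifiable)
  at L: (((2+(x+4))*(b+(3+b)))*((4+(9+y))+3)) (not simplifiable)
  at LL: ((2+(x+4))*(b+(3+b))) (not simplifiable)
  at LLL: (2+(x+4)) (not simplifiable)
  at LLLR: (x+4) (not simplifiable)
  at LLR: (b+(3+b)) (not simplifiable)
  at LLRR: (3+b) (not simplifiable)
  at LR: ((4+(9+y))+3) (not simplifiable)
  at LRL: (4+(9+y)) (not simplifiable)
  at LRLR: (9+y) (not simplifiable)
Result: no simplifiable subexpression found -> normal form.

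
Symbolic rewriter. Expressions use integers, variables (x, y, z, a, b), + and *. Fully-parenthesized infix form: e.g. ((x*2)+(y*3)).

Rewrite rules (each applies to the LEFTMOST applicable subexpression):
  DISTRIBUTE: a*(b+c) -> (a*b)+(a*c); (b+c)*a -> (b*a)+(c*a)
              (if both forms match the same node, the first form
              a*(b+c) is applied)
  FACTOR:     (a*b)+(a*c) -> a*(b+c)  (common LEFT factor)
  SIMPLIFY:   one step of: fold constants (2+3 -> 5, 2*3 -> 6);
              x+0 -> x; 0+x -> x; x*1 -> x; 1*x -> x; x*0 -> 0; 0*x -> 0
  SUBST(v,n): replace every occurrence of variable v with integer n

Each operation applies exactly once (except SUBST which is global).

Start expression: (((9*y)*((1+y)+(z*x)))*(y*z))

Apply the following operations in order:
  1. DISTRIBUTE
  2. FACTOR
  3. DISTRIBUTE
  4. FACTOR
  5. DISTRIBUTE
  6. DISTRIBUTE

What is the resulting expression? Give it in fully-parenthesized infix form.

Start: (((9*y)*((1+y)+(z*x)))*(y*z))
Apply DISTRIBUTE at L (target: ((9*y)*((1+y)+(z*x)))): (((9*y)*((1+y)+(z*x)))*(y*z)) -> ((((9*y)*(1+y))+((9*y)*(z*x)))*(y*z))
Apply FACTOR at L (target: (((9*y)*(1+y))+((9*y)*(z*x)))): ((((9*y)*(1+y))+((9*y)*(z*x)))*(y*z)) -> (((9*y)*((1+y)+(z*x)))*(y*z))
Apply DISTRIBUTE at L (target: ((9*y)*((1+y)+(z*x)))): (((9*y)*((1+y)+(z*x)))*(y*z)) -> ((((9*y)*(1+y))+((9*y)*(z*x)))*(y*z))
Apply FACTOR at L (target: (((9*y)*(1+y))+((9*y)*(z*x)))): ((((9*y)*(1+y))+((9*y)*(z*x)))*(y*z)) -> (((9*y)*((1+y)+(z*x)))*(y*z))
Apply DISTRIBUTE at L (target: ((9*y)*((1+y)+(z*x)))): (((9*y)*((1+y)+(z*x)))*(y*z)) -> ((((9*y)*(1+y))+((9*y)*(z*x)))*(y*z))
Apply DISTRIBUTE at root (target: ((((9*y)*(1+y))+((9*y)*(z*x)))*(y*z))): ((((9*y)*(1+y))+((9*y)*(z*x)))*(y*z)) -> ((((9*y)*(1+y))*(y*z))+(((9*y)*(z*x))*(y*z)))

Answer: ((((9*y)*(1+y))*(y*z))+(((9*y)*(z*x))*(y*z)))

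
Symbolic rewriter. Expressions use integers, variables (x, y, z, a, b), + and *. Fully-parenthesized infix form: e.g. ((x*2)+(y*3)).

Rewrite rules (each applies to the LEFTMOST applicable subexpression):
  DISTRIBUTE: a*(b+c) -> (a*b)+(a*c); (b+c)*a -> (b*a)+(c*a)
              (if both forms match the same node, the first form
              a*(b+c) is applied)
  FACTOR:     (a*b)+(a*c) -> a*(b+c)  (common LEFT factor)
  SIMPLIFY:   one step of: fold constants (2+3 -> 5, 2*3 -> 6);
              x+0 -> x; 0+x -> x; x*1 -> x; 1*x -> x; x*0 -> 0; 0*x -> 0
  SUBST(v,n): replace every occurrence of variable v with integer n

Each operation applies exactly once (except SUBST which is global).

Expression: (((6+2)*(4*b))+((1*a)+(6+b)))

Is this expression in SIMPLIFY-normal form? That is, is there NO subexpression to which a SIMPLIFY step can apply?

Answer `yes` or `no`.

Expression: (((6+2)*(4*b))+((1*a)+(6+b)))
Scanning for simplifiable subexpressions (pre-order)...
  at root: (((6+2)*(4*b))+((1*a)+(6+b))) (not simplifiable)
  at L: ((6+2)*(4*b)) (not simplifiable)
  at LL: (6+2) (SIMPLIFIABLE)
  at LR: (4*b) (not simplifiable)
  at R: ((1*a)+(6+b)) (not simplifiable)
  at RL: (1*a) (SIMPLIFIABLE)
  at RR: (6+b) (not simplifiable)
Found simplifiable subexpr at path LL: (6+2)
One SIMPLIFY step would give: ((8*(4*b))+((1*a)+(6+b)))
-> NOT in normal form.

Answer: no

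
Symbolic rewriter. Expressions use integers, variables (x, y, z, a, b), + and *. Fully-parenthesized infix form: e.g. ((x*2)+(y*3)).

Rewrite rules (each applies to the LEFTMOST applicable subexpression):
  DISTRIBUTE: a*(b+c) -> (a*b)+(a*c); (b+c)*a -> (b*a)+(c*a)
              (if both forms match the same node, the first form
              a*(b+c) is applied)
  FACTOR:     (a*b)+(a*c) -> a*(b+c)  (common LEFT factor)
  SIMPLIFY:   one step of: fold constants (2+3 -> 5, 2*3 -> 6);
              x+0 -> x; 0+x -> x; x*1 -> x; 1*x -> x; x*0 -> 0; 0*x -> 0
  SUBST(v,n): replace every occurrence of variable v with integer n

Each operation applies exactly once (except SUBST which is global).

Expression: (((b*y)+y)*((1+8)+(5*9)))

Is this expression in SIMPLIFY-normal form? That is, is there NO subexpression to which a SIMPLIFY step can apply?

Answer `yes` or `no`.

Expression: (((b*y)+y)*((1+8)+(5*9)))
Scanning for simplifiable subexpressions (pre-order)...
  at root: (((b*y)+y)*((1+8)+(5*9))) (not simplifiable)
  at L: ((b*y)+y) (not simplifiable)
  at LL: (b*y) (not simplifiable)
  at R: ((1+8)+(5*9)) (not simplifiable)
  at RL: (1+8) (SIMPLIFIABLE)
  at RR: (5*9) (SIMPLIFIABLE)
Found simplifiable subexpr at path RL: (1+8)
One SIMPLIFY step would give: (((b*y)+y)*(9+(5*9)))
-> NOT in normal form.

Answer: no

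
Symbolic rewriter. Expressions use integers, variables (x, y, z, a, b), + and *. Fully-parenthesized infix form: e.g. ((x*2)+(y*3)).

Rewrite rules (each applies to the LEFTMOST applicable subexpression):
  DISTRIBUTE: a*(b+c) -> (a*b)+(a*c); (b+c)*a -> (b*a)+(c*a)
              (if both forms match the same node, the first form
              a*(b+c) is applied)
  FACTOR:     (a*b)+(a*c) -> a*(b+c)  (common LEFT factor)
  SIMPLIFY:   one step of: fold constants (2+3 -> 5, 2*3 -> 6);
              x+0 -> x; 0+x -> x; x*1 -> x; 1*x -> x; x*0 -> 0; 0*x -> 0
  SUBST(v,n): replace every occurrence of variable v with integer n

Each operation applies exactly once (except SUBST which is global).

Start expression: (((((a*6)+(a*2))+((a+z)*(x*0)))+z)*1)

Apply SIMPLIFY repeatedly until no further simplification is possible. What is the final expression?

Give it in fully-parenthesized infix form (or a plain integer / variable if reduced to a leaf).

Start: (((((a*6)+(a*2))+((a+z)*(x*0)))+z)*1)
Step 1: at root: (((((a*6)+(a*2))+((a+z)*(x*0)))+z)*1) -> ((((a*6)+(a*2))+((a+z)*(x*0)))+z); overall: (((((a*6)+(a*2))+((a+z)*(x*0)))+z)*1) -> ((((a*6)+(a*2))+((a+z)*(x*0)))+z)
Step 2: at LRR: (x*0) -> 0; overall: ((((a*6)+(a*2))+((a+z)*(x*0)))+z) -> ((((a*6)+(a*2))+((a+z)*0))+z)
Step 3: at LR: ((a+z)*0) -> 0; overall: ((((a*6)+(a*2))+((a+z)*0))+z) -> ((((a*6)+(a*2))+0)+z)
Step 4: at L: (((a*6)+(a*2))+0) -> ((a*6)+(a*2)); overall: ((((a*6)+(a*2))+0)+z) -> (((a*6)+(a*2))+z)
Fixed point: (((a*6)+(a*2))+z)

Answer: (((a*6)+(a*2))+z)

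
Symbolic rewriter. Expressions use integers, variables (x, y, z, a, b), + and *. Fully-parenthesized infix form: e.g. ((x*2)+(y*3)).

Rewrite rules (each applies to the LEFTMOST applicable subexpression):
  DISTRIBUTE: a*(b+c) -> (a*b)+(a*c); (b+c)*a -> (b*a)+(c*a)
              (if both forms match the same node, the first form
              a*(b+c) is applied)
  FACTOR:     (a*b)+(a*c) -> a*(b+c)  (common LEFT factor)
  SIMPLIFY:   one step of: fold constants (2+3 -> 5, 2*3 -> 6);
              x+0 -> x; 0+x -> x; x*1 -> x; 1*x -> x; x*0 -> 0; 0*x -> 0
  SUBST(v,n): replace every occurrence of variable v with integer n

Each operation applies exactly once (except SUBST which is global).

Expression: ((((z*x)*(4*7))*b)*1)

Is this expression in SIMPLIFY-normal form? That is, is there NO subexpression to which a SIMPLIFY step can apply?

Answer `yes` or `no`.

Expression: ((((z*x)*(4*7))*b)*1)
Scanning for simplifiable subexpressions (pre-order)...
  at root: ((((z*x)*(4*7))*b)*1) (SIMPLIFIABLE)
  at L: (((z*x)*(4*7))*b) (not simplifiable)
  at LL: ((z*x)*(4*7)) (not simplifiable)
  at LLL: (z*x) (not simplifiable)
  at LLR: (4*7) (SIMPLIFIABLE)
Found simplifiable subexpr at path root: ((((z*x)*(4*7))*b)*1)
One SIMPLIFY step would give: (((z*x)*(4*7))*b)
-> NOT in normal form.

Answer: no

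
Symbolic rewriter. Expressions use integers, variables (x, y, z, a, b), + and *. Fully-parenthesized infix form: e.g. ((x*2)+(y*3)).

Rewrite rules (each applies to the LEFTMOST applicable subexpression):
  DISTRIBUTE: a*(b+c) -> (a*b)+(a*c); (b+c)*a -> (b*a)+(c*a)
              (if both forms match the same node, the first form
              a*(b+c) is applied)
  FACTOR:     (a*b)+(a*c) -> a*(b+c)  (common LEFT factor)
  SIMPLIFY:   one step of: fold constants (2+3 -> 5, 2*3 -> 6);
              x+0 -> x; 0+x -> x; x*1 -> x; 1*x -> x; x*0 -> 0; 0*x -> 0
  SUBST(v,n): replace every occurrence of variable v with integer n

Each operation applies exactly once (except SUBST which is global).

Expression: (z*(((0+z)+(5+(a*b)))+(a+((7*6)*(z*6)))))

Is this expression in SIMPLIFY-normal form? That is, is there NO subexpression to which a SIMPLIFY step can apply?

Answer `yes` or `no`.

Answer: no

Derivation:
Expression: (z*(((0+z)+(5+(a*b)))+(a+((7*6)*(z*6)))))
Scanning for simplifiable subexpressions (pre-order)...
  at root: (z*(((0+z)+(5+(a*b)))+(a+((7*6)*(z*6))))) (not simplifiable)
  at R: (((0+z)+(5+(a*b)))+(a+((7*6)*(z*6)))) (not simplifiable)
  at RL: ((0+z)+(5+(a*b))) (not simplifiable)
  at RLL: (0+z) (SIMPLIFIABLE)
  at RLR: (5+(a*b)) (not simplifiable)
  at RLRR: (a*b) (not simplifiable)
  at RR: (a+((7*6)*(z*6))) (not simplifiable)
  at RRR: ((7*6)*(z*6)) (not simplifiable)
  at RRRL: (7*6) (SIMPLIFIABLE)
  at RRRR: (z*6) (not simplifiable)
Found simplifiable subexpr at path RLL: (0+z)
One SIMPLIFY step would give: (z*((z+(5+(a*b)))+(a+((7*6)*(z*6)))))
-> NOT in normal form.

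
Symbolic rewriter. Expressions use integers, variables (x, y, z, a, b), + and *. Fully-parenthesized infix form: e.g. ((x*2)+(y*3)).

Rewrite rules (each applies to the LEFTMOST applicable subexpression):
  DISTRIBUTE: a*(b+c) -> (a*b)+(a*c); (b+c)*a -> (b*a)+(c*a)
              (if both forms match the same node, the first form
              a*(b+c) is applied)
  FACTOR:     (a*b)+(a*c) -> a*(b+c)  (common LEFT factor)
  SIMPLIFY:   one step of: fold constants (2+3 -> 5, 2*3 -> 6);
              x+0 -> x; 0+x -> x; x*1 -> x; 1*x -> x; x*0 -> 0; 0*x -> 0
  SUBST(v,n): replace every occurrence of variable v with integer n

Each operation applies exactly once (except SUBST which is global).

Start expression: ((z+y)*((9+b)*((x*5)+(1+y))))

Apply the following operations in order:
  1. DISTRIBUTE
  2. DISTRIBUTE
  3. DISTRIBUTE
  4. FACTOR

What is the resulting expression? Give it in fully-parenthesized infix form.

Start: ((z+y)*((9+b)*((x*5)+(1+y))))
Apply DISTRIBUTE at root (target: ((z+y)*((9+b)*((x*5)+(1+y))))): ((z+y)*((9+b)*((x*5)+(1+y)))) -> ((z*((9+b)*((x*5)+(1+y))))+(y*((9+b)*((x*5)+(1+y)))))
Apply DISTRIBUTE at LR (target: ((9+b)*((x*5)+(1+y)))): ((z*((9+b)*((x*5)+(1+y))))+(y*((9+b)*((x*5)+(1+y))))) -> ((z*(((9+b)*(x*5))+((9+b)*(1+y))))+(y*((9+b)*((x*5)+(1+y)))))
Apply DISTRIBUTE at L (target: (z*(((9+b)*(x*5))+((9+b)*(1+y))))): ((z*(((9+b)*(x*5))+((9+b)*(1+y))))+(y*((9+b)*((x*5)+(1+y))))) -> (((z*((9+b)*(x*5)))+(z*((9+b)*(1+y))))+(y*((9+b)*((x*5)+(1+y)))))
Apply FACTOR at L (target: ((z*((9+b)*(x*5)))+(z*((9+b)*(1+y))))): (((z*((9+b)*(x*5)))+(z*((9+b)*(1+y))))+(y*((9+b)*((x*5)+(1+y))))) -> ((z*(((9+b)*(x*5))+((9+b)*(1+y))))+(y*((9+b)*((x*5)+(1+y)))))

Answer: ((z*(((9+b)*(x*5))+((9+b)*(1+y))))+(y*((9+b)*((x*5)+(1+y)))))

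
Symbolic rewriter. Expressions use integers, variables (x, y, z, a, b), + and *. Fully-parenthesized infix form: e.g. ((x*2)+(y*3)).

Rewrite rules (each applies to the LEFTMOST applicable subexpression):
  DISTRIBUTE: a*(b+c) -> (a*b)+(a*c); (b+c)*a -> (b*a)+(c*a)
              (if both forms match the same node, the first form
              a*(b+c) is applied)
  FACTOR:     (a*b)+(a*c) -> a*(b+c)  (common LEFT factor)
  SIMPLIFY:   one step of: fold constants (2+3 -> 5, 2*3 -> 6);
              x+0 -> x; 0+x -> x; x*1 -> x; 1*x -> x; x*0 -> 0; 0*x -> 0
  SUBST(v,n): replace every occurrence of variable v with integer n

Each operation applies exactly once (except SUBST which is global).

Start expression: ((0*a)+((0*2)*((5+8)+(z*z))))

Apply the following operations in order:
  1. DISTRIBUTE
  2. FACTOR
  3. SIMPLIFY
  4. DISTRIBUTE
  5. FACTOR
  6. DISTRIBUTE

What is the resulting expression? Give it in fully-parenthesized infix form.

Start: ((0*a)+((0*2)*((5+8)+(z*z))))
Apply DISTRIBUTE at R (target: ((0*2)*((5+8)+(z*z)))): ((0*a)+((0*2)*((5+8)+(z*z)))) -> ((0*a)+(((0*2)*(5+8))+((0*2)*(z*z))))
Apply FACTOR at R (target: (((0*2)*(5+8))+((0*2)*(z*z)))): ((0*a)+(((0*2)*(5+8))+((0*2)*(z*z)))) -> ((0*a)+((0*2)*((5+8)+(z*z))))
Apply SIMPLIFY at L (target: (0*a)): ((0*a)+((0*2)*((5+8)+(z*z)))) -> (0+((0*2)*((5+8)+(z*z))))
Apply DISTRIBUTE at R (target: ((0*2)*((5+8)+(z*z)))): (0+((0*2)*((5+8)+(z*z)))) -> (0+(((0*2)*(5+8))+((0*2)*(z*z))))
Apply FACTOR at R (target: (((0*2)*(5+8))+((0*2)*(z*z)))): (0+(((0*2)*(5+8))+((0*2)*(z*z)))) -> (0+((0*2)*((5+8)+(z*z))))
Apply DISTRIBUTE at R (target: ((0*2)*((5+8)+(z*z)))): (0+((0*2)*((5+8)+(z*z)))) -> (0+(((0*2)*(5+8))+((0*2)*(z*z))))

Answer: (0+(((0*2)*(5+8))+((0*2)*(z*z))))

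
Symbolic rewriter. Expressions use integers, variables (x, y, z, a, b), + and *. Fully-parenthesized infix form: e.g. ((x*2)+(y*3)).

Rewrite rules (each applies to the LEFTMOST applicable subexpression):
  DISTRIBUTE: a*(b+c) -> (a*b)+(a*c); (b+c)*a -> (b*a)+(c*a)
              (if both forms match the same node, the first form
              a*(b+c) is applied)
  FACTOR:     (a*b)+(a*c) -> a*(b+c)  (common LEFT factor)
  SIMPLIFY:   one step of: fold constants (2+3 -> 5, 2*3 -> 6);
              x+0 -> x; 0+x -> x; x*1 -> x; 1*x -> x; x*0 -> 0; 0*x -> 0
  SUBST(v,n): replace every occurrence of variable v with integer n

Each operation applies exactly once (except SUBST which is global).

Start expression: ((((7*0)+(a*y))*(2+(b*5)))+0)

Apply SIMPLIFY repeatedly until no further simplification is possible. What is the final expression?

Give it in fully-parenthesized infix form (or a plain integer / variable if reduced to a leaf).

Answer: ((a*y)*(2+(b*5)))

Derivation:
Start: ((((7*0)+(a*y))*(2+(b*5)))+0)
Step 1: at root: ((((7*0)+(a*y))*(2+(b*5)))+0) -> (((7*0)+(a*y))*(2+(b*5))); overall: ((((7*0)+(a*y))*(2+(b*5)))+0) -> (((7*0)+(a*y))*(2+(b*5)))
Step 2: at LL: (7*0) -> 0; overall: (((7*0)+(a*y))*(2+(b*5))) -> ((0+(a*y))*(2+(b*5)))
Step 3: at L: (0+(a*y)) -> (a*y); overall: ((0+(a*y))*(2+(b*5))) -> ((a*y)*(2+(b*5)))
Fixed point: ((a*y)*(2+(b*5)))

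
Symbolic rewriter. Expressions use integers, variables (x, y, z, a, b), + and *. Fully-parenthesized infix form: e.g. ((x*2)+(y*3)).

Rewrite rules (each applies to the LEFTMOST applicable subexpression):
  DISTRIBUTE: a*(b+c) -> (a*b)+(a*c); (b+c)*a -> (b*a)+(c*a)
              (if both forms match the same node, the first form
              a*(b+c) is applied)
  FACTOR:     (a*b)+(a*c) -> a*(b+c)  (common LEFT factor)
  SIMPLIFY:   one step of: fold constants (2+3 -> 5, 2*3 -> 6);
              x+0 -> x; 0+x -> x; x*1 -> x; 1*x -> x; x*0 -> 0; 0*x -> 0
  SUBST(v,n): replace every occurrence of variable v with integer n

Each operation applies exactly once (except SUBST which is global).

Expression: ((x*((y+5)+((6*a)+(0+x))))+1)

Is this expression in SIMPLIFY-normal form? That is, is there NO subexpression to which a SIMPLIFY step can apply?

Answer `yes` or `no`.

Answer: no

Derivation:
Expression: ((x*((y+5)+((6*a)+(0+x))))+1)
Scanning for simplifiable subexpressions (pre-order)...
  at root: ((x*((y+5)+((6*a)+(0+x))))+1) (not simplifiable)
  at L: (x*((y+5)+((6*a)+(0+x)))) (not simplifiable)
  at LR: ((y+5)+((6*a)+(0+x))) (not simplifiable)
  at LRL: (y+5) (not simplifiable)
  at LRR: ((6*a)+(0+x)) (not simplifiable)
  at LRRL: (6*a) (not simplifiable)
  at LRRR: (0+x) (SIMPLIFIABLE)
Found simplifiable subexpr at path LRRR: (0+x)
One SIMPLIFY step would give: ((x*((y+5)+((6*a)+x)))+1)
-> NOT in normal form.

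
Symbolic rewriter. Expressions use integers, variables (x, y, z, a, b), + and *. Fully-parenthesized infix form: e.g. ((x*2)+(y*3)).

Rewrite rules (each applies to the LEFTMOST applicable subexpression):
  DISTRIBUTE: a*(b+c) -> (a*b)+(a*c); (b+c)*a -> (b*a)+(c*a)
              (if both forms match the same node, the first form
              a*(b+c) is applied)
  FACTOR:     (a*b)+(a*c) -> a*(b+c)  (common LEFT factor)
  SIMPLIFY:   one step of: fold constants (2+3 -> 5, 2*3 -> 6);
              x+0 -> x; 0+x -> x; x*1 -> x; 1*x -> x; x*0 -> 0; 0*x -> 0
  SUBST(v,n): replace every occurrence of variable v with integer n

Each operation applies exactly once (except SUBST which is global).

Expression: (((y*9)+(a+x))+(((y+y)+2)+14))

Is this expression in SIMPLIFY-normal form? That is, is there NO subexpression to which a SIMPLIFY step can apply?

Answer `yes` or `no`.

Answer: yes

Derivation:
Expression: (((y*9)+(a+x))+(((y+y)+2)+14))
Scanning for simplifiable subexpressions (pre-order)...
  at root: (((y*9)+(a+x))+(((y+y)+2)+14)) (not simplifiable)
  at L: ((y*9)+(a+x)) (not simplifiable)
  at LL: (y*9) (not simplifiable)
  at LR: (a+x) (not simplifiable)
  at R: (((y+y)+2)+14) (not simplifiable)
  at RL: ((y+y)+2) (not simplifiable)
  at RLL: (y+y) (not simplifiable)
Result: no simplifiable subexpression found -> normal form.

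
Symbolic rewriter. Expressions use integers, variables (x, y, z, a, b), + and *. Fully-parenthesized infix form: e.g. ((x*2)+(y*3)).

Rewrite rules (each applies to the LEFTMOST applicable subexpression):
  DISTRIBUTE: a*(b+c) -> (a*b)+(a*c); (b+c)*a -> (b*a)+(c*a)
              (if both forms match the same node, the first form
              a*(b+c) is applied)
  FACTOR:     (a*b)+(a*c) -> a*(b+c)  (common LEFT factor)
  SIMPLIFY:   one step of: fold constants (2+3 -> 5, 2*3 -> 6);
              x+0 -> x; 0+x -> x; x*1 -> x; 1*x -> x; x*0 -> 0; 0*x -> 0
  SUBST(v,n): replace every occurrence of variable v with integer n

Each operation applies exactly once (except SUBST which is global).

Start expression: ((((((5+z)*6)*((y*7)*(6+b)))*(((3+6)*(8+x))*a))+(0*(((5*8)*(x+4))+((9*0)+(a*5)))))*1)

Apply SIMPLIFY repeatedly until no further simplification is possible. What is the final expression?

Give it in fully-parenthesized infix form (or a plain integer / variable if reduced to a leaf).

Answer: ((((5+z)*6)*((y*7)*(6+b)))*((9*(8+x))*a))

Derivation:
Start: ((((((5+z)*6)*((y*7)*(6+b)))*(((3+6)*(8+x))*a))+(0*(((5*8)*(x+4))+((9*0)+(a*5)))))*1)
Step 1: at root: ((((((5+z)*6)*((y*7)*(6+b)))*(((3+6)*(8+x))*a))+(0*(((5*8)*(x+4))+((9*0)+(a*5)))))*1) -> (((((5+z)*6)*((y*7)*(6+b)))*(((3+6)*(8+x))*a))+(0*(((5*8)*(x+4))+((9*0)+(a*5))))); overall: ((((((5+z)*6)*((y*7)*(6+b)))*(((3+6)*(8+x))*a))+(0*(((5*8)*(x+4))+((9*0)+(a*5)))))*1) -> (((((5+z)*6)*((y*7)*(6+b)))*(((3+6)*(8+x))*a))+(0*(((5*8)*(x+4))+((9*0)+(a*5)))))
Step 2: at LRLL: (3+6) -> 9; overall: (((((5+z)*6)*((y*7)*(6+b)))*(((3+6)*(8+x))*a))+(0*(((5*8)*(x+4))+((9*0)+(a*5))))) -> (((((5+z)*6)*((y*7)*(6+b)))*((9*(8+x))*a))+(0*(((5*8)*(x+4))+((9*0)+(a*5)))))
Step 3: at R: (0*(((5*8)*(x+4))+((9*0)+(a*5)))) -> 0; overall: (((((5+z)*6)*((y*7)*(6+b)))*((9*(8+x))*a))+(0*(((5*8)*(x+4))+((9*0)+(a*5))))) -> (((((5+z)*6)*((y*7)*(6+b)))*((9*(8+x))*a))+0)
Step 4: at root: (((((5+z)*6)*((y*7)*(6+b)))*((9*(8+x))*a))+0) -> ((((5+z)*6)*((y*7)*(6+b)))*((9*(8+x))*a)); overall: (((((5+z)*6)*((y*7)*(6+b)))*((9*(8+x))*a))+0) -> ((((5+z)*6)*((y*7)*(6+b)))*((9*(8+x))*a))
Fixed point: ((((5+z)*6)*((y*7)*(6+b)))*((9*(8+x))*a))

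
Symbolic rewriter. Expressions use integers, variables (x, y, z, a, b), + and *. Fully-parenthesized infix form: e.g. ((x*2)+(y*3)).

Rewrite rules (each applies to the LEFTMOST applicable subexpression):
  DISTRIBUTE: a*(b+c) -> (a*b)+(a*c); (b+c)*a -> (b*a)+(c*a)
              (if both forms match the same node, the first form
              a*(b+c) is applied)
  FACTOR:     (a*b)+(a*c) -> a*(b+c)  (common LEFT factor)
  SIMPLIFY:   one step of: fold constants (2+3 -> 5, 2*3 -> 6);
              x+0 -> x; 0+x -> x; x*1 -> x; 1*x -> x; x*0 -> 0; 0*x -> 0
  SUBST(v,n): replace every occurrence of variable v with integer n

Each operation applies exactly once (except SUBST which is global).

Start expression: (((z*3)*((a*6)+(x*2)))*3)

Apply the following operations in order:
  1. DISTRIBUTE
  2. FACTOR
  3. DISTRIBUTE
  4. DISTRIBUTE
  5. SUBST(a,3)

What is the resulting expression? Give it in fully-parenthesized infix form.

Answer: ((((z*3)*(3*6))*3)+(((z*3)*(x*2))*3))

Derivation:
Start: (((z*3)*((a*6)+(x*2)))*3)
Apply DISTRIBUTE at L (target: ((z*3)*((a*6)+(x*2)))): (((z*3)*((a*6)+(x*2)))*3) -> ((((z*3)*(a*6))+((z*3)*(x*2)))*3)
Apply FACTOR at L (target: (((z*3)*(a*6))+((z*3)*(x*2)))): ((((z*3)*(a*6))+((z*3)*(x*2)))*3) -> (((z*3)*((a*6)+(x*2)))*3)
Apply DISTRIBUTE at L (target: ((z*3)*((a*6)+(x*2)))): (((z*3)*((a*6)+(x*2)))*3) -> ((((z*3)*(a*6))+((z*3)*(x*2)))*3)
Apply DISTRIBUTE at root (target: ((((z*3)*(a*6))+((z*3)*(x*2)))*3)): ((((z*3)*(a*6))+((z*3)*(x*2)))*3) -> ((((z*3)*(a*6))*3)+(((z*3)*(x*2))*3))
Apply SUBST(a,3): ((((z*3)*(a*6))*3)+(((z*3)*(x*2))*3)) -> ((((z*3)*(3*6))*3)+(((z*3)*(x*2))*3))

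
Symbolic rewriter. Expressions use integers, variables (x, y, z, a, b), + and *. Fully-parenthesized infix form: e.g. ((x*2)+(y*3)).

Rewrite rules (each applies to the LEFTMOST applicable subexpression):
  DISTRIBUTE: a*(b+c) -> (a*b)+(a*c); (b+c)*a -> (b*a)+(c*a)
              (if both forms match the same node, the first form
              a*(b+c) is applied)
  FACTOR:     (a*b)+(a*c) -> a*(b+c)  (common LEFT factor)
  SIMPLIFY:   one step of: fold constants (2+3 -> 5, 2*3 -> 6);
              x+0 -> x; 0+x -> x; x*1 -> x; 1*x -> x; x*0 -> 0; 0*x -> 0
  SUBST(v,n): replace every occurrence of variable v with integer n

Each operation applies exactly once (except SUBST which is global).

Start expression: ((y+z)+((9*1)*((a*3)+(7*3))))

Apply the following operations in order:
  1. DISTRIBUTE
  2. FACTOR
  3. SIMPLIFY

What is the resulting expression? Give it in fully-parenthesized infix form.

Answer: ((y+z)+(9*((a*3)+(7*3))))

Derivation:
Start: ((y+z)+((9*1)*((a*3)+(7*3))))
Apply DISTRIBUTE at R (target: ((9*1)*((a*3)+(7*3)))): ((y+z)+((9*1)*((a*3)+(7*3)))) -> ((y+z)+(((9*1)*(a*3))+((9*1)*(7*3))))
Apply FACTOR at R (target: (((9*1)*(a*3))+((9*1)*(7*3)))): ((y+z)+(((9*1)*(a*3))+((9*1)*(7*3)))) -> ((y+z)+((9*1)*((a*3)+(7*3))))
Apply SIMPLIFY at RL (target: (9*1)): ((y+z)+((9*1)*((a*3)+(7*3)))) -> ((y+z)+(9*((a*3)+(7*3))))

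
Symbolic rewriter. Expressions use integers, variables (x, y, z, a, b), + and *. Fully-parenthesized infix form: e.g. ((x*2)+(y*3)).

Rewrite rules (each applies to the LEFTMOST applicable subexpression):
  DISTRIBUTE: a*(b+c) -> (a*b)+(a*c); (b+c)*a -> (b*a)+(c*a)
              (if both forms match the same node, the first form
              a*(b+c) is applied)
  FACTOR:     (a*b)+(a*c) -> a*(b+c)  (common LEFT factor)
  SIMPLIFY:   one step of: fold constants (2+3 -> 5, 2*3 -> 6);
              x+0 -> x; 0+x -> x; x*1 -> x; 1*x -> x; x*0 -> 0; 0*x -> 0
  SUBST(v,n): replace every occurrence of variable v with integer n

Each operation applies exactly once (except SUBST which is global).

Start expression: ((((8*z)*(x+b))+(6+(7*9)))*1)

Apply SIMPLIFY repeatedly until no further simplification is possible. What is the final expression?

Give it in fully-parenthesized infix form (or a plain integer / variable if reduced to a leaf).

Answer: (((8*z)*(x+b))+69)

Derivation:
Start: ((((8*z)*(x+b))+(6+(7*9)))*1)
Step 1: at root: ((((8*z)*(x+b))+(6+(7*9)))*1) -> (((8*z)*(x+b))+(6+(7*9))); overall: ((((8*z)*(x+b))+(6+(7*9)))*1) -> (((8*z)*(x+b))+(6+(7*9)))
Step 2: at RR: (7*9) -> 63; overall: (((8*z)*(x+b))+(6+(7*9))) -> (((8*z)*(x+b))+(6+63))
Step 3: at R: (6+63) -> 69; overall: (((8*z)*(x+b))+(6+63)) -> (((8*z)*(x+b))+69)
Fixed point: (((8*z)*(x+b))+69)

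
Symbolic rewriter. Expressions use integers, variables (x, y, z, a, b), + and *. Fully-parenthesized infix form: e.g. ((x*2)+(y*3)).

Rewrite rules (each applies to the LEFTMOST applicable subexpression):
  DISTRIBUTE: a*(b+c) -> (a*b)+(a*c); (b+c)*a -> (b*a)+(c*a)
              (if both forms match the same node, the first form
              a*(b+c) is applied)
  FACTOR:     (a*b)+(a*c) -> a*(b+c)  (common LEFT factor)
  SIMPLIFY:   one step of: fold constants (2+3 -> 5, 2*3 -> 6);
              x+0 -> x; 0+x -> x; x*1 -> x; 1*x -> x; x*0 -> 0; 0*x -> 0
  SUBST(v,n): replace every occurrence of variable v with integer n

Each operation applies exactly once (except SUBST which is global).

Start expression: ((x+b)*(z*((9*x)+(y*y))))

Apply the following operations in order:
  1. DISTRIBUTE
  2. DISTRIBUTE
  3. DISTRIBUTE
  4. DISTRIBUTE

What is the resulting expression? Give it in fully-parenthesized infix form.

Start: ((x+b)*(z*((9*x)+(y*y))))
Apply DISTRIBUTE at root (target: ((x+b)*(z*((9*x)+(y*y))))): ((x+b)*(z*((9*x)+(y*y)))) -> ((x*(z*((9*x)+(y*y))))+(b*(z*((9*x)+(y*y)))))
Apply DISTRIBUTE at LR (target: (z*((9*x)+(y*y)))): ((x*(z*((9*x)+(y*y))))+(b*(z*((9*x)+(y*y))))) -> ((x*((z*(9*x))+(z*(y*y))))+(b*(z*((9*x)+(y*y)))))
Apply DISTRIBUTE at L (target: (x*((z*(9*x))+(z*(y*y))))): ((x*((z*(9*x))+(z*(y*y))))+(b*(z*((9*x)+(y*y))))) -> (((x*(z*(9*x)))+(x*(z*(y*y))))+(b*(z*((9*x)+(y*y)))))
Apply DISTRIBUTE at RR (target: (z*((9*x)+(y*y)))): (((x*(z*(9*x)))+(x*(z*(y*y))))+(b*(z*((9*x)+(y*y))))) -> (((x*(z*(9*x)))+(x*(z*(y*y))))+(b*((z*(9*x))+(z*(y*y)))))

Answer: (((x*(z*(9*x)))+(x*(z*(y*y))))+(b*((z*(9*x))+(z*(y*y)))))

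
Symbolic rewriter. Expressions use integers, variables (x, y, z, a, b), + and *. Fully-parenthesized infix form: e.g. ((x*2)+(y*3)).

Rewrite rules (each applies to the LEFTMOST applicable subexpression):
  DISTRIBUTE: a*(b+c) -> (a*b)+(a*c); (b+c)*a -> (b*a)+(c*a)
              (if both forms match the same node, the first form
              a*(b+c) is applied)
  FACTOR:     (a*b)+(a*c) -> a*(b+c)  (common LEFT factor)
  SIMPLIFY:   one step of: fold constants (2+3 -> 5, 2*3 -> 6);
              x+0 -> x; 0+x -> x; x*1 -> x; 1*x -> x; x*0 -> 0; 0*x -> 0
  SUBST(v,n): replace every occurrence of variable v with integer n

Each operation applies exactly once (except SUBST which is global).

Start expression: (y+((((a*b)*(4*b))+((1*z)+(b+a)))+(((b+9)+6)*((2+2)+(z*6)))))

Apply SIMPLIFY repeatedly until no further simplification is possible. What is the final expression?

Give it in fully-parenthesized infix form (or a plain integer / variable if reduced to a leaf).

Answer: (y+((((a*b)*(4*b))+(z+(b+a)))+(((b+9)+6)*(4+(z*6)))))

Derivation:
Start: (y+((((a*b)*(4*b))+((1*z)+(b+a)))+(((b+9)+6)*((2+2)+(z*6)))))
Step 1: at RLRL: (1*z) -> z; overall: (y+((((a*b)*(4*b))+((1*z)+(b+a)))+(((b+9)+6)*((2+2)+(z*6))))) -> (y+((((a*b)*(4*b))+(z+(b+a)))+(((b+9)+6)*((2+2)+(z*6)))))
Step 2: at RRRL: (2+2) -> 4; overall: (y+((((a*b)*(4*b))+(z+(b+a)))+(((b+9)+6)*((2+2)+(z*6))))) -> (y+((((a*b)*(4*b))+(z+(b+a)))+(((b+9)+6)*(4+(z*6)))))
Fixed point: (y+((((a*b)*(4*b))+(z+(b+a)))+(((b+9)+6)*(4+(z*6)))))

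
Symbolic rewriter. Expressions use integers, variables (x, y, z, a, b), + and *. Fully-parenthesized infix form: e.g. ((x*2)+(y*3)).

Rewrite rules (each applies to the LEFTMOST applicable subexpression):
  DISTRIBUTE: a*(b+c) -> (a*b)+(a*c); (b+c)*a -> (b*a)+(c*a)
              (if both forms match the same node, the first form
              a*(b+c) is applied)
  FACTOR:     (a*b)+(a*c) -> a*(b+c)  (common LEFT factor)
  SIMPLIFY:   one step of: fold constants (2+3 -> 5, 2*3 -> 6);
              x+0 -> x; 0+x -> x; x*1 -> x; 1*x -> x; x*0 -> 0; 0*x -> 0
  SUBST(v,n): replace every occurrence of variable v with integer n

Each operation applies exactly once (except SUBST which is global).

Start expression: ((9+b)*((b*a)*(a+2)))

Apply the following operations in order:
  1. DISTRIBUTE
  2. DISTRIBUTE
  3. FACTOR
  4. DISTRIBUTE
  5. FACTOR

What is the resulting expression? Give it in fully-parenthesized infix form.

Answer: ((9*((b*a)*(a+2)))+(b*((b*a)*(a+2))))

Derivation:
Start: ((9+b)*((b*a)*(a+2)))
Apply DISTRIBUTE at root (target: ((9+b)*((b*a)*(a+2)))): ((9+b)*((b*a)*(a+2))) -> ((9*((b*a)*(a+2)))+(b*((b*a)*(a+2))))
Apply DISTRIBUTE at LR (target: ((b*a)*(a+2))): ((9*((b*a)*(a+2)))+(b*((b*a)*(a+2)))) -> ((9*(((b*a)*a)+((b*a)*2)))+(b*((b*a)*(a+2))))
Apply FACTOR at LR (target: (((b*a)*a)+((b*a)*2))): ((9*(((b*a)*a)+((b*a)*2)))+(b*((b*a)*(a+2)))) -> ((9*((b*a)*(a+2)))+(b*((b*a)*(a+2))))
Apply DISTRIBUTE at LR (target: ((b*a)*(a+2))): ((9*((b*a)*(a+2)))+(b*((b*a)*(a+2)))) -> ((9*(((b*a)*a)+((b*a)*2)))+(b*((b*a)*(a+2))))
Apply FACTOR at LR (target: (((b*a)*a)+((b*a)*2))): ((9*(((b*a)*a)+((b*a)*2)))+(b*((b*a)*(a+2)))) -> ((9*((b*a)*(a+2)))+(b*((b*a)*(a+2))))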